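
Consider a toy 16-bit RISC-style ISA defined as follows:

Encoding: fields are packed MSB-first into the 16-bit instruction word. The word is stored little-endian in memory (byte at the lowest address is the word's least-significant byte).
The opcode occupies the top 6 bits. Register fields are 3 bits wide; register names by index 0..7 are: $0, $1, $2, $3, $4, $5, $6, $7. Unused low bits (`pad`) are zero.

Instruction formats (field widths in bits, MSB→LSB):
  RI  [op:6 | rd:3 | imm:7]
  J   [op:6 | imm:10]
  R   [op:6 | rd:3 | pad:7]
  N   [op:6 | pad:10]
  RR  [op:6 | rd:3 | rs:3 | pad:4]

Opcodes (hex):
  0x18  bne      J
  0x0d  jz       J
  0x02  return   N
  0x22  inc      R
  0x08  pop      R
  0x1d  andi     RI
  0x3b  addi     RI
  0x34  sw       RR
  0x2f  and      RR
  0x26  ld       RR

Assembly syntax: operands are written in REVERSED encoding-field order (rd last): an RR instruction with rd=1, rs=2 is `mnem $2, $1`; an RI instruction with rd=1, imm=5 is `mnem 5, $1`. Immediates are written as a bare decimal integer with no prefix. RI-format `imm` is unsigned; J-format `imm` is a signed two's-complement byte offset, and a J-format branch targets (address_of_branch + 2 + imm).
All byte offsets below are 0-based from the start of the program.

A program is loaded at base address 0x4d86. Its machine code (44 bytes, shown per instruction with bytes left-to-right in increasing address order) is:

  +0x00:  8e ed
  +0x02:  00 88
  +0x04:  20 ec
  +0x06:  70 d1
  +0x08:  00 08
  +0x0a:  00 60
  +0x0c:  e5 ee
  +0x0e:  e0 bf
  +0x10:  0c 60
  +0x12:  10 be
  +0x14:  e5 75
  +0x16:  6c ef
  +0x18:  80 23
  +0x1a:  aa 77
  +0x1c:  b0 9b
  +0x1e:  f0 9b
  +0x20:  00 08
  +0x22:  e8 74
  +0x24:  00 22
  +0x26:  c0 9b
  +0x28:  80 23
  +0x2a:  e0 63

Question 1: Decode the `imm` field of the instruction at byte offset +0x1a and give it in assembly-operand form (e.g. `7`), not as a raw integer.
42

[1a] aa 77 → 0x77aa
  opcode bits[15:10]=0x1d: andi/RI
  rd@[9:7]=0x7 ⇒ $7
  imm@[6:0]=0x2a ⇒ 42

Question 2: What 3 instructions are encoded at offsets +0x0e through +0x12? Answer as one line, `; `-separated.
@+0e  little-endian(e0 bf) = 0xbfe0
  top 6b → 0x2f → and [RR]
  [9:7] rd=7 = $7
  [6:4] rs=6 = $6
@+10  little-endian(0c 60) = 0x600c
  top 6b → 0x18 → bne [J]
  [9:0] imm=12 = 12
@+12  little-endian(10 be) = 0xbe10
  top 6b → 0x2f → and [RR]
  [9:7] rd=4 = $4
  [6:4] rs=1 = $1

and $6, $7; bne 12; and $1, $4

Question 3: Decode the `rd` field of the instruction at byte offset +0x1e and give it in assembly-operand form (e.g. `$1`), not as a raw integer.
off 0x1e: read f0 9b as little → 0x9bf0
  op=0x9bf0>>10=0x26 ⇒ ld (RR)
  rd@[9:7]=0x7 ⇒ $7
  rs@[6:4]=0x7 ⇒ $7

$7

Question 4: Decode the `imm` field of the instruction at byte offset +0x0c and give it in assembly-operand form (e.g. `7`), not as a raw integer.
+0x0c: e5 ee ⇒ word 0xeee5 (little)
  top 6b → 0x3b → addi [RI]
  [9:7] rd=5 = $5
  [6:0] imm=101 = 101

101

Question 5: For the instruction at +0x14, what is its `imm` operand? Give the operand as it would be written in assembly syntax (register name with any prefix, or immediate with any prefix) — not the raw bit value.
[14] e5 75 → 0x75e5
  opcode bits[15:10]=0x1d: andi/RI
  [9:7] rd=3 = $3
  [6:0] imm=101 = 101

101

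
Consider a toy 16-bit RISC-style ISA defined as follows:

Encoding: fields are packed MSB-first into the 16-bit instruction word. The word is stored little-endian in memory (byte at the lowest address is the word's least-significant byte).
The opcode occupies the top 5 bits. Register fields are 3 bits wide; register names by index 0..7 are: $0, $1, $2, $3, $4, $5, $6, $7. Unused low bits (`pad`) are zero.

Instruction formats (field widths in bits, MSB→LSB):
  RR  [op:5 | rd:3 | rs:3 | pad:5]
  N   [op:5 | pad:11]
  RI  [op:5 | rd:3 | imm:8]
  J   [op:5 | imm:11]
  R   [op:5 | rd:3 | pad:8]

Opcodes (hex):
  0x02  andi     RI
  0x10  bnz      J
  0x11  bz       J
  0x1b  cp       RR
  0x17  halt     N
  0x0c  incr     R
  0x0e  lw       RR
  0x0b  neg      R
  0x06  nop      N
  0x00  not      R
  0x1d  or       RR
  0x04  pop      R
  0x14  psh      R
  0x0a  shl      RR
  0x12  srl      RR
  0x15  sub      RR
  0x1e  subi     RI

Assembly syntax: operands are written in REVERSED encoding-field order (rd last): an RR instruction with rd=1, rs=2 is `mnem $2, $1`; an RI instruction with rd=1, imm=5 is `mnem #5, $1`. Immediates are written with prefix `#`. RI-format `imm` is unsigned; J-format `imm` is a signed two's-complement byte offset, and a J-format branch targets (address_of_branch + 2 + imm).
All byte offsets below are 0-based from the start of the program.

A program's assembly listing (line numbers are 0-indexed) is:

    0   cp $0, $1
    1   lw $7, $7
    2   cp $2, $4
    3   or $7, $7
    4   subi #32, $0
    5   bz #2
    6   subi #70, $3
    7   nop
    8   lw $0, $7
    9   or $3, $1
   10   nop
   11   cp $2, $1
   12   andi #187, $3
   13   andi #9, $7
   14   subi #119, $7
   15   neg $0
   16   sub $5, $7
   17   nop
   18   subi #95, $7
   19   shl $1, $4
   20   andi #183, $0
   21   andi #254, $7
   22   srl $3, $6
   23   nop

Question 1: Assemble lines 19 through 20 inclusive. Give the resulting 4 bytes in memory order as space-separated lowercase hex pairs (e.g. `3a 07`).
19. shl fields op=0xa:5|rd=4:3|rs=1:3|pad=0:5 → word 5420h → 20 54
20. andi fields op=0x2:5|rd=0:3|imm=183:8 → word 10b7h → b7 10

20 54 b7 10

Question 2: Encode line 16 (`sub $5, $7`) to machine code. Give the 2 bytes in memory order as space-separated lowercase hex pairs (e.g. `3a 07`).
L16: sub op=0x15:5|rd=7:3|rs=5:3|pad=0:5 ⇒ 0xafa0 ⇒ little a0 af

a0 af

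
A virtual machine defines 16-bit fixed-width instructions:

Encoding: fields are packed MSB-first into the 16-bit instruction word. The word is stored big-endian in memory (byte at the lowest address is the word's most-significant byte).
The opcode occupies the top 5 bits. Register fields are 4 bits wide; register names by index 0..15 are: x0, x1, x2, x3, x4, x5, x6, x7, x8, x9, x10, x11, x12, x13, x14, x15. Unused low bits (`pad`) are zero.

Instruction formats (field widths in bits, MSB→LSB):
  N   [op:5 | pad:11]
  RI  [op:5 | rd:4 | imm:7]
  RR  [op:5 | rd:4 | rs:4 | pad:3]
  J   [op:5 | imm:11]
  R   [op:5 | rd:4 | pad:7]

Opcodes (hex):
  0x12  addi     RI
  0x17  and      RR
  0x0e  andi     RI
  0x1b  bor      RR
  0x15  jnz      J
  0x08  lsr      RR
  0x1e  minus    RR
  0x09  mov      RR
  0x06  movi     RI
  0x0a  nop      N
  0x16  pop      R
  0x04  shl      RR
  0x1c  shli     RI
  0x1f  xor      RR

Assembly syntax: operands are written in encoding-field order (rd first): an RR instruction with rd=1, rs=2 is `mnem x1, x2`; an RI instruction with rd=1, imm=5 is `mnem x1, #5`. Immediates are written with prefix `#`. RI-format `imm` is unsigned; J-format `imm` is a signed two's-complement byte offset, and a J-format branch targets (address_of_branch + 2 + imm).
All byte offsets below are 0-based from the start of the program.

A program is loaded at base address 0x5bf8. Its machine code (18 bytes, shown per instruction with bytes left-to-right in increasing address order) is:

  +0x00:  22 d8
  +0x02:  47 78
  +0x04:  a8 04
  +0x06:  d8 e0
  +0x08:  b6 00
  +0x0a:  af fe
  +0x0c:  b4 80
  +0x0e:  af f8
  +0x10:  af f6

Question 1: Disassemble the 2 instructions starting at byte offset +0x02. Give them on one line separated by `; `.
@+02  big-endian(47 78) = 0x4778
  top 5b → 0x8 → lsr [RR]
  rd: (w>>7)&0xf=0xe → x14
  rs: (w>>3)&0xf=0xf → x15
@+04  big-endian(a8 04) = 0xa804
  top 5b → 0x15 → jnz [J]
  imm: (w>>0)&0x7ff=0x4 → #4

lsr x14, x15; jnz #4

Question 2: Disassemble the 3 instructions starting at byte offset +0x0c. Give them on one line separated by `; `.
@+0c  big-endian(b4 80) = 0xb480
  op=0xb480>>11=0x16 ⇒ pop (R)
  [10:7] rd=9 = x9
@+0e  big-endian(af f8) = 0xaff8
  op=0xaff8>>11=0x15 ⇒ jnz (J)
  [10:0] imm=2040 (s11→-8) = #-8
@+10  big-endian(af f6) = 0xaff6
  op=0xaff6>>11=0x15 ⇒ jnz (J)
  [10:0] imm=2038 (s11→-10) = #-10

pop x9; jnz #-8; jnz #-10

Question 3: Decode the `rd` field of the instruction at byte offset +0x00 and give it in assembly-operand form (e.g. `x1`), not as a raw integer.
x5

+0x00: 22 d8 ⇒ word 0x22d8 (big)
  opcode bits[15:11]=0x4: shl/RR
  rd@[10:7]=0x5 ⇒ x5
  rs@[6:3]=0xb ⇒ x11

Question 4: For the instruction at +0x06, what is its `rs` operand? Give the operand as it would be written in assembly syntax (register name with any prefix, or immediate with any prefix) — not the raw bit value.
@+06  big-endian(d8 e0) = 0xd8e0
  top 5b → 0x1b → bor [RR]
  rd: (w>>7)&0xf=0x1 → x1
  rs: (w>>3)&0xf=0xc → x12

x12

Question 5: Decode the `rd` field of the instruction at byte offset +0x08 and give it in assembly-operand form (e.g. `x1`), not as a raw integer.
[08] b6 00 → 0xb600
  opcode bits[15:11]=0x16: pop/R
  rd: (w>>7)&0xf=0xc → x12

x12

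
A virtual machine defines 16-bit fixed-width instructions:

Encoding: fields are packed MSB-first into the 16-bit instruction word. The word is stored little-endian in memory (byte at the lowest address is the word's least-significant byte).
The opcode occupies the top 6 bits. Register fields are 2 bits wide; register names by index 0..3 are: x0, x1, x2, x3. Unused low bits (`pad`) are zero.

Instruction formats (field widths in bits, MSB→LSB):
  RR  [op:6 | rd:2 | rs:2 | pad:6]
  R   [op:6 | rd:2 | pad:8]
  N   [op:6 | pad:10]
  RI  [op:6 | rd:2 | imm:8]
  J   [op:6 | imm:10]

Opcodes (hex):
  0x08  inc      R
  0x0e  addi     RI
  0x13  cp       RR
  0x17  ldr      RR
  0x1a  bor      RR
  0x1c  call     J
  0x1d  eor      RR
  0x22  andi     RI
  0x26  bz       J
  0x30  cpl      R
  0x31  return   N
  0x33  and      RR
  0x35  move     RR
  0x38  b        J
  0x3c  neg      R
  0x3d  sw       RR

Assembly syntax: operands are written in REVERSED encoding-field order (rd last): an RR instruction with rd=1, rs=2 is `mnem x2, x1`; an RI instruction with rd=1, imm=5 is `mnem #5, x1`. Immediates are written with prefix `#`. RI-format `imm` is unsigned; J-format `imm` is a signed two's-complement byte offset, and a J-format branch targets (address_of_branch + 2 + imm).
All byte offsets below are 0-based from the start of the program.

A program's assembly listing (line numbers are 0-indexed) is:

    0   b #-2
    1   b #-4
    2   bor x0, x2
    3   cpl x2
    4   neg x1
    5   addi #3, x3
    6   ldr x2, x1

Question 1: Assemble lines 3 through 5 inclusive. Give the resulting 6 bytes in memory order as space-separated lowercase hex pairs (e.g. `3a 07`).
00 c2 00 f1 03 3b

L3: cpl op=0x30:6|rd=2:2|pad=0:8 ⇒ 0xc200 ⇒ little 00 c2
L4: neg op=0x3c:6|rd=1:2|pad=0:8 ⇒ 0xf100 ⇒ little 00 f1
L5: addi op=0xe:6|rd=3:2|imm=3:8 ⇒ 0x3b03 ⇒ little 03 3b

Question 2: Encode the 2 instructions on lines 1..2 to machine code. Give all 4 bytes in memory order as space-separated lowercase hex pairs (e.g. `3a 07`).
fc e3 00 6a

1. b fields op=0x38:6|imm=-4:10 → word e3fch → fc e3
2. bor fields op=0x1a:6|rd=2:2|rs=0:2|pad=0:6 → word 6a00h → 00 6a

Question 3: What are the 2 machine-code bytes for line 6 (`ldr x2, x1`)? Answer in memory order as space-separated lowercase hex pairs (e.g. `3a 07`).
line 6 (ldr): pack op=0x17:6|rd=1:2|rs=2:2|pad=0:6 = 0x5d80; little→ 80 5d

80 5d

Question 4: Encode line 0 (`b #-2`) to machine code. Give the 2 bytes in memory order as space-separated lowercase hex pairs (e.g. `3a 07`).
fe e3

L0: b op=0x38:6|imm=-2:10 ⇒ 0xe3fe ⇒ little fe e3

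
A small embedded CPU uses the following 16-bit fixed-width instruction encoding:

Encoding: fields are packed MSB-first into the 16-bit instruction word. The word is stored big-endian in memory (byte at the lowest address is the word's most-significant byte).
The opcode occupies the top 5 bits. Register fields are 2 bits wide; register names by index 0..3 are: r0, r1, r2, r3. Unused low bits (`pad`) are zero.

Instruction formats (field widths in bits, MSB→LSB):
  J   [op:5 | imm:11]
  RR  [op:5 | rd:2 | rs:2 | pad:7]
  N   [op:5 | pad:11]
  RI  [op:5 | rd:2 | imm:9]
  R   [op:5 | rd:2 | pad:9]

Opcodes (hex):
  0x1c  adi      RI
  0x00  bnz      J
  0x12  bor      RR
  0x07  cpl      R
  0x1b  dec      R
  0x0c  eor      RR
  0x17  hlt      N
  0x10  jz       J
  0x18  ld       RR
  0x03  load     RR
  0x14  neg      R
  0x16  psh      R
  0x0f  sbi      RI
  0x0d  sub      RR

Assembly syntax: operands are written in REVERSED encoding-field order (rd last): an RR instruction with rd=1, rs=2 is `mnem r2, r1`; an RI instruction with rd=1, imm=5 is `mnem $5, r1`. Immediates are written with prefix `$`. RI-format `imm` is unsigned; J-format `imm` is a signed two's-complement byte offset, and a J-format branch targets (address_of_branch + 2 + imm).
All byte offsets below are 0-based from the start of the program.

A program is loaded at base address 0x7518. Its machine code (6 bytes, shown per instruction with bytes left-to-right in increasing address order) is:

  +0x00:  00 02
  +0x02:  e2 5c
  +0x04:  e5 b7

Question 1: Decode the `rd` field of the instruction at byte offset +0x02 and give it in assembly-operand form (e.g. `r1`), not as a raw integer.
r1

+0x02: e2 5c ⇒ word 0xe25c (big)
  opcode bits[15:11]=0x1c: adi/RI
  [10:9] rd=1 = r1
  [8:0] imm=92 = $92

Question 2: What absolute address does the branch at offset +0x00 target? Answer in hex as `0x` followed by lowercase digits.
off 0x00: read 00 02 as big → 0x0002
  op=0x0002>>11=0x0 ⇒ bnz (J)
  imm: (w>>0)&0x7ff=0x2 → $2
  target = base 0x7518 + off 0x00 + 2 + imm 2 = 0x751c

0x751c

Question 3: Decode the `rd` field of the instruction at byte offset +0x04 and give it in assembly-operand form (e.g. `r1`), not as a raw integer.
r2

off 0x04: read e5 b7 as big → 0xe5b7
  op=0xe5b7>>11=0x1c ⇒ adi (RI)
  rd@[10:9]=0x2 ⇒ r2
  imm@[8:0]=0x1b7 ⇒ $439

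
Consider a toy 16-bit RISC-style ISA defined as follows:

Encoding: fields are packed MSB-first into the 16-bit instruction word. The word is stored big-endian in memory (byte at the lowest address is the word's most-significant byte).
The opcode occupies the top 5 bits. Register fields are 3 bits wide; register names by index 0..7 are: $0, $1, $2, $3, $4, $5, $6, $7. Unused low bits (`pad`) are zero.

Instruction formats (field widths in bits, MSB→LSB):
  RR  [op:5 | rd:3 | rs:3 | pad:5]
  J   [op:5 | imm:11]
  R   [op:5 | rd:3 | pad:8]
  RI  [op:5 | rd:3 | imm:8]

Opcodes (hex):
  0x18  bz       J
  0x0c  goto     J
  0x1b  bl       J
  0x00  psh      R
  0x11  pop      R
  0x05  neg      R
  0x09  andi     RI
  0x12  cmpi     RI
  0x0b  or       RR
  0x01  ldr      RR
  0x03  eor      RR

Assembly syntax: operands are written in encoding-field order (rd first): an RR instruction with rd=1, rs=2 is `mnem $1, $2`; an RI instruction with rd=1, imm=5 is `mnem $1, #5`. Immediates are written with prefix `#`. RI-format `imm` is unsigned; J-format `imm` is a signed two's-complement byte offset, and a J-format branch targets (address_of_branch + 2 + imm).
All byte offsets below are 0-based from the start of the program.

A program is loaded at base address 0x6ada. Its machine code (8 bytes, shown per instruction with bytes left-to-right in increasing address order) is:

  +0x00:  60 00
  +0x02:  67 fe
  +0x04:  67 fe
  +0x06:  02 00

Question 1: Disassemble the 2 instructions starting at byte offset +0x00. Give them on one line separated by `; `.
@+00  big-endian(60 00) = 0x6000
  top 5b → 0xc → goto [J]
  imm: (w>>0)&0x7ff=0x0 → #0
@+02  big-endian(67 fe) = 0x67fe
  top 5b → 0xc → goto [J]
  imm: (w>>0)&0x7ff=0x7fe (s11→-2) → #-2

goto #0; goto #-2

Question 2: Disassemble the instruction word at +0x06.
psh $2

[06] 02 00 → 0x0200
  opcode bits[15:11]=0x0: psh/R
  rd: (w>>8)&0x7=0x2 → $2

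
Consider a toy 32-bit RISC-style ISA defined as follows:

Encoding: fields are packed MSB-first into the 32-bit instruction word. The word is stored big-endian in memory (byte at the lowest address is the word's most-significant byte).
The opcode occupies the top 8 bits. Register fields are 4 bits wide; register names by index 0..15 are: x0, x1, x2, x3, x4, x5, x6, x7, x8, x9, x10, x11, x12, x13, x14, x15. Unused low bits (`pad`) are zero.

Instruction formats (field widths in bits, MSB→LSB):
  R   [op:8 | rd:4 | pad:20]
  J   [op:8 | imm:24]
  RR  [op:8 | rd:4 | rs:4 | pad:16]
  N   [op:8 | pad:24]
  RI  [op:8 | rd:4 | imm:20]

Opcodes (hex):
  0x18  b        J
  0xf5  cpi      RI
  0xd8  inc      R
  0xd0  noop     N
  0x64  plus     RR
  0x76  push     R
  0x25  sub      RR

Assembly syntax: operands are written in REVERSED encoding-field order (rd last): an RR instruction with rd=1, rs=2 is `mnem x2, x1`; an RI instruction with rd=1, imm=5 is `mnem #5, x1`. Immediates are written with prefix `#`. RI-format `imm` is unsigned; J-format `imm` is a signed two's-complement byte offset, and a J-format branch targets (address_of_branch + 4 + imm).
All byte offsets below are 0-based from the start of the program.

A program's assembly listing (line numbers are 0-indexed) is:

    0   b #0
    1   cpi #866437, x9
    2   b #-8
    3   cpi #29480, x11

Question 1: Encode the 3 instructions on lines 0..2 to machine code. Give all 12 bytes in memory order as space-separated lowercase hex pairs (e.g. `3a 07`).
18 00 00 00 f5 9d 38 85 18 ff ff f8

0. b fields op=0x18:8|imm=0:24 → word 18000000h → 18 00 00 00
1. cpi fields op=0xf5:8|rd=9:4|imm=866437:20 → word f59d3885h → f5 9d 38 85
2. b fields op=0x18:8|imm=-8:24 → word 18fffff8h → 18 ff ff f8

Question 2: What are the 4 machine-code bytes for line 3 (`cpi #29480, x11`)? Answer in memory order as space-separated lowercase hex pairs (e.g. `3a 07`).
f5 b0 73 28

L3: cpi op=0xf5:8|rd=11:4|imm=29480:20 ⇒ 0xf5b07328 ⇒ big f5 b0 73 28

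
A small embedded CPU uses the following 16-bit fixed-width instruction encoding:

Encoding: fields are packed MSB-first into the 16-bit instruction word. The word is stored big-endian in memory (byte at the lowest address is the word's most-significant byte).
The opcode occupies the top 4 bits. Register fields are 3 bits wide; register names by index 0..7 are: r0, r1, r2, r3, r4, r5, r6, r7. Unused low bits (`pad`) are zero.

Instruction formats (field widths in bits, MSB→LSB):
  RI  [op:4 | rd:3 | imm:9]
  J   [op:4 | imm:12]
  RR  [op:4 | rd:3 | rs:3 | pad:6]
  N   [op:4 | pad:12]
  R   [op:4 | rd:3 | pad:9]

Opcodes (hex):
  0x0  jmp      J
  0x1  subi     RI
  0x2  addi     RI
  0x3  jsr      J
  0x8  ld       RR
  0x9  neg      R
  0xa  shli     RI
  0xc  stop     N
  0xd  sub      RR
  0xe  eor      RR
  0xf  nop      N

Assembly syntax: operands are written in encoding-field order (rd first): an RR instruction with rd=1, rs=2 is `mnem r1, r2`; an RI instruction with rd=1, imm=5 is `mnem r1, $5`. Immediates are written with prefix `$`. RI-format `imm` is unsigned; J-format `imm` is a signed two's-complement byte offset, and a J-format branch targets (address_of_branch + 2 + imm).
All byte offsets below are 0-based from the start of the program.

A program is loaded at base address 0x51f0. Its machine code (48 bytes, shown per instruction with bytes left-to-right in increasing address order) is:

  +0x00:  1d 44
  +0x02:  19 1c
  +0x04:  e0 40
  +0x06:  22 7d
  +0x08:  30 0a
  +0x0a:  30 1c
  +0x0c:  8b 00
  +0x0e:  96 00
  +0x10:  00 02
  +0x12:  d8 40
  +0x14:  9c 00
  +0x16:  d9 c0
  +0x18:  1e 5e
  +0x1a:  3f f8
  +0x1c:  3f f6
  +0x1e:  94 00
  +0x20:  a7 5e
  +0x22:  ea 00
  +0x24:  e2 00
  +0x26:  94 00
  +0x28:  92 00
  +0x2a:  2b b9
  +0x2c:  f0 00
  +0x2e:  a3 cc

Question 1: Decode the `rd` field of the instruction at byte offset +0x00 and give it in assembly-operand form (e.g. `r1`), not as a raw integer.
r6

[00] 1d 44 → 0x1d44
  op=0x1d44>>12=0x1 ⇒ subi (RI)
  rd: (w>>9)&0x7=0x6 → r6
  imm: (w>>0)&0x1ff=0x144 → $324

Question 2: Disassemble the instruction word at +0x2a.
@+2a  big-endian(2b b9) = 0x2bb9
  opcode bits[15:12]=0x2: addi/RI
  rd@[11:9]=0x5 ⇒ r5
  imm@[8:0]=0x1b9 ⇒ $441

addi r5, $441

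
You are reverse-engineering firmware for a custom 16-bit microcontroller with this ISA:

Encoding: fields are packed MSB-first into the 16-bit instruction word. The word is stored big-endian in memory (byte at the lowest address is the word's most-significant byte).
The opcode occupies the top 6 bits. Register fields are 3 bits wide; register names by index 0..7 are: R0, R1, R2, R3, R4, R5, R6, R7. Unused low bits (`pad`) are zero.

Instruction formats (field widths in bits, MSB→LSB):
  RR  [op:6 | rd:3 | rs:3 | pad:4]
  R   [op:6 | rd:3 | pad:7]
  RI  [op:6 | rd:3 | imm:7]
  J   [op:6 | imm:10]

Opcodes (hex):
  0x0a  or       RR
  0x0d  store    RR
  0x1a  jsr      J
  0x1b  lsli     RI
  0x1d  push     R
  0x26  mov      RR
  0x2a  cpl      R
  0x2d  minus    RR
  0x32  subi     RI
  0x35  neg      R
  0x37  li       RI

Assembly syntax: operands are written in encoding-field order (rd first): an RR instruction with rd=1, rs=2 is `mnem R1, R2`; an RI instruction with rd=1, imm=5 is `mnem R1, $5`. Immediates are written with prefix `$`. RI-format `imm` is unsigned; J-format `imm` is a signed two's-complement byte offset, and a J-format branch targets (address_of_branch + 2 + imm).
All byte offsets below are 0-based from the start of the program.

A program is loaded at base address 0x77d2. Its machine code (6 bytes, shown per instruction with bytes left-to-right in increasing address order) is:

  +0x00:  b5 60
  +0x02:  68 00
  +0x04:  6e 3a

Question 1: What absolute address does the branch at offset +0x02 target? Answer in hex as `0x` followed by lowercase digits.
0x77d6

@+02  big-endian(68 00) = 0x6800
  op=0x6800>>10=0x1a ⇒ jsr (J)
  imm@[9:0]=0x0 ⇒ $0
  target = base 0x77d2 + off 0x02 + 2 + imm 0 = 0x77d6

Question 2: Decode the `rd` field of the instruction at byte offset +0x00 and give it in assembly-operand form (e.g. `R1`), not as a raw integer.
R2

off 0x00: read b5 60 as big → 0xb560
  op=0xb560>>10=0x2d ⇒ minus (RR)
  [9:7] rd=2 = R2
  [6:4] rs=6 = R6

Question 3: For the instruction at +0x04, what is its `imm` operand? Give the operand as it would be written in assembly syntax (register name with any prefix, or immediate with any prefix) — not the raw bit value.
$58

[04] 6e 3a → 0x6e3a
  op=0x6e3a>>10=0x1b ⇒ lsli (RI)
  rd@[9:7]=0x4 ⇒ R4
  imm@[6:0]=0x3a ⇒ $58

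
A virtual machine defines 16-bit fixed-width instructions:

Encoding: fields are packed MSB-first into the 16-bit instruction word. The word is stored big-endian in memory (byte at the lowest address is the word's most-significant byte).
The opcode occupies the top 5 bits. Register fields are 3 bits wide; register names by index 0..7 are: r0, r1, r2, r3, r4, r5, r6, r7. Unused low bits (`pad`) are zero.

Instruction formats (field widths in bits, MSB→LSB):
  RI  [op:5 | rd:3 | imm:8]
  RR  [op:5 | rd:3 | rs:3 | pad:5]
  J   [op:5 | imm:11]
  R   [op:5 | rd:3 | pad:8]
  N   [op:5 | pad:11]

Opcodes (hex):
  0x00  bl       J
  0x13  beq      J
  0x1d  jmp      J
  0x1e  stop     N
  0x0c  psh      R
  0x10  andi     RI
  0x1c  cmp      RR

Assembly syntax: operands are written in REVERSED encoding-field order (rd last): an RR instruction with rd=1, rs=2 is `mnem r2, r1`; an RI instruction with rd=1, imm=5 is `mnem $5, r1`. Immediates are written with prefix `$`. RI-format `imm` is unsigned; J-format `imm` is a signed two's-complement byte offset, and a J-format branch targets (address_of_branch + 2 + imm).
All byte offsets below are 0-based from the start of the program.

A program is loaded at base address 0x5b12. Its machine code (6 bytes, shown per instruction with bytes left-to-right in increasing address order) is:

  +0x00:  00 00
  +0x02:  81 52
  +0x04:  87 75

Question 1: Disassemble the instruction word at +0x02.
[02] 81 52 → 0x8152
  op=0x8152>>11=0x10 ⇒ andi (RI)
  [10:8] rd=1 = r1
  [7:0] imm=82 = $82

andi $82, r1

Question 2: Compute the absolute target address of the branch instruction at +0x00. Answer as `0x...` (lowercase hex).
@+00  big-endian(00 00) = 0x0000
  top 5b → 0x0 → bl [J]
  imm: (w>>0)&0x7ff=0x0 → $0
  target = base 0x5b12 + off 0x00 + 2 + imm 0 = 0x5b14

0x5b14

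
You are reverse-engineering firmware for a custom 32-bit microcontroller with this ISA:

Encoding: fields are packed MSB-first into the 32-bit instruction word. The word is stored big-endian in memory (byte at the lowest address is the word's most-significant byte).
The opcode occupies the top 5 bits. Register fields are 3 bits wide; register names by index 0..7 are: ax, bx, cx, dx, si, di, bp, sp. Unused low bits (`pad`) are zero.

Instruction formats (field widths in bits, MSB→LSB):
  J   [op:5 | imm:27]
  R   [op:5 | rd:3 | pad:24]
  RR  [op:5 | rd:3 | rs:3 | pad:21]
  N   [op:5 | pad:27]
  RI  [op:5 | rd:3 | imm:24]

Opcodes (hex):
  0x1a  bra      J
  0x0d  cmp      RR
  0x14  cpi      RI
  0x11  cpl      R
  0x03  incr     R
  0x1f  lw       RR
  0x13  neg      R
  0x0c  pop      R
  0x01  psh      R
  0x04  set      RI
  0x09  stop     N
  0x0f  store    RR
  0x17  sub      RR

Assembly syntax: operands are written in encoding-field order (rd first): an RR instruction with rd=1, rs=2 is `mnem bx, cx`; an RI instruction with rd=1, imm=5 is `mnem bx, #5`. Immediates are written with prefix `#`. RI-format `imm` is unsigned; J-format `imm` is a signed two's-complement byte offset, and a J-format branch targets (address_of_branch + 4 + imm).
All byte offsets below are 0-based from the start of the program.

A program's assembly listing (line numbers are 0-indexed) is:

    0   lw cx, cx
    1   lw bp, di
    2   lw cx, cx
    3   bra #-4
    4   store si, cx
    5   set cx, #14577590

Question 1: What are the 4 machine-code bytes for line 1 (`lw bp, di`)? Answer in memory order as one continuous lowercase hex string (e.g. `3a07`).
line 1 (lw): pack op=0x1f:5|rd=6:3|rs=5:3|pad=0:21 = 0xfea00000; big→ fe a0 00 00

fea00000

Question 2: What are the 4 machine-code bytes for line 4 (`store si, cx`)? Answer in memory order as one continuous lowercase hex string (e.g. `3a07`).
4. store fields op=0xf:5|rd=4:3|rs=2:3|pad=0:21 → word 7c400000h → 7c 40 00 00

7c400000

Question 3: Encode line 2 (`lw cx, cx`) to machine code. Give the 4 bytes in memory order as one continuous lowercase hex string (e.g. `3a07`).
2. lw fields op=0x1f:5|rd=2:3|rs=2:3|pad=0:21 → word fa400000h → fa 40 00 00

fa400000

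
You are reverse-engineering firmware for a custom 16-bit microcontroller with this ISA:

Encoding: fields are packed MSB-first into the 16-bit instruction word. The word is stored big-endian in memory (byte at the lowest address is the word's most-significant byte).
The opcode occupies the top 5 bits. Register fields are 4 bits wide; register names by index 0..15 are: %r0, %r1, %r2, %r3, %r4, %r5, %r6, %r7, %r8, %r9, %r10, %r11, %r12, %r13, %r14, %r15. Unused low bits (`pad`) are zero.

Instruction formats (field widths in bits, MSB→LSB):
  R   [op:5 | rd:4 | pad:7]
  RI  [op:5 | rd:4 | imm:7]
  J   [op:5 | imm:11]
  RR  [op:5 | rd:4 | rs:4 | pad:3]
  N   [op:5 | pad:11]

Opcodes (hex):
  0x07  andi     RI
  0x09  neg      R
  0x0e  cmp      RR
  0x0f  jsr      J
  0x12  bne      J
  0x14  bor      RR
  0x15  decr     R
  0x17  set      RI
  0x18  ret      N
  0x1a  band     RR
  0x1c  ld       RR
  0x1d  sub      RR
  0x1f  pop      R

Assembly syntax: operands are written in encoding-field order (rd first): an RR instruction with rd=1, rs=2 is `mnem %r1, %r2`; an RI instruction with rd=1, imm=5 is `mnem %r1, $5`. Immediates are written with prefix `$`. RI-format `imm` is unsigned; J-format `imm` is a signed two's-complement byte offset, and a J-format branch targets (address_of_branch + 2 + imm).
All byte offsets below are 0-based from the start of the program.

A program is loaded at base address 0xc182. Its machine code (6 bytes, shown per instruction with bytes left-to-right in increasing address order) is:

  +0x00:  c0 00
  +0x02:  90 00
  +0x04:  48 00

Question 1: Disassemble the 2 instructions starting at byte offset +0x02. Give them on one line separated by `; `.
+0x02: 90 00 ⇒ word 0x9000 (big)
  op=0x9000>>11=0x12 ⇒ bne (J)
  imm@[10:0]=0x0 ⇒ $0
+0x04: 48 00 ⇒ word 0x4800 (big)
  op=0x4800>>11=0x9 ⇒ neg (R)
  rd@[10:7]=0x0 ⇒ %r0

bne $0; neg %r0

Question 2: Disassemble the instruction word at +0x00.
ret

+0x00: c0 00 ⇒ word 0xc000 (big)
  opcode bits[15:11]=0x18: ret/N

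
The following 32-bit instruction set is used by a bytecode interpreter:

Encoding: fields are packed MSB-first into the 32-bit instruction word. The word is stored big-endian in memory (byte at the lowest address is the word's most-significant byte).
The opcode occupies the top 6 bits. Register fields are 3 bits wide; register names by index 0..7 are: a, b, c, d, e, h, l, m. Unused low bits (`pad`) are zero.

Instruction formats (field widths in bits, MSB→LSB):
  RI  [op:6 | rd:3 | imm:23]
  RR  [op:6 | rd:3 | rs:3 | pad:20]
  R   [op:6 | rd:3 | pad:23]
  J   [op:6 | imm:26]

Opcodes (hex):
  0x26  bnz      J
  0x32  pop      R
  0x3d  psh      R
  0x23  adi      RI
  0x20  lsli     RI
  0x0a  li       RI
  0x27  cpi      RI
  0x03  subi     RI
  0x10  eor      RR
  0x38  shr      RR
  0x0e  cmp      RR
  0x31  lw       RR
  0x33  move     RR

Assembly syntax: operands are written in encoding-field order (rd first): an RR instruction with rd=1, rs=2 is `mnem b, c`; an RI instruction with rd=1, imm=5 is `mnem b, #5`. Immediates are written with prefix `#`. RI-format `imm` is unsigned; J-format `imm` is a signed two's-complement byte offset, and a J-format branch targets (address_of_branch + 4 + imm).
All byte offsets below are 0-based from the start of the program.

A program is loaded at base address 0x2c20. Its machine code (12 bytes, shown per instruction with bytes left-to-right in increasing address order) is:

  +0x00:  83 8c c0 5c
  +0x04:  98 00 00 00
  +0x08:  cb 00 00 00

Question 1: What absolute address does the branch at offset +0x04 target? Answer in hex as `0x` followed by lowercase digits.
off 0x04: read 98 00 00 00 as big → 0x98000000
  op=0x98000000>>26=0x26 ⇒ bnz (J)
  imm: (w>>0)&0x3ffffff=0x0 → #0
  target = base 0x2c20 + off 0x04 + 4 + imm 0 = 0x2c28

0x2c28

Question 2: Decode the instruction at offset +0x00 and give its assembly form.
lsli m, #835676

@+00  big-endian(83 8c c0 5c) = 0x838cc05c
  opcode bits[31:26]=0x20: lsli/RI
  rd@[25:23]=0x7 ⇒ m
  imm@[22:0]=0xcc05c ⇒ #835676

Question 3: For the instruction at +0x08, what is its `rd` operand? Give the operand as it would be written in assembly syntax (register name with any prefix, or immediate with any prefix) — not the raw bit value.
l

off 0x08: read cb 00 00 00 as big → 0xcb000000
  op=0xcb000000>>26=0x32 ⇒ pop (R)
  rd: (w>>23)&0x7=0x6 → l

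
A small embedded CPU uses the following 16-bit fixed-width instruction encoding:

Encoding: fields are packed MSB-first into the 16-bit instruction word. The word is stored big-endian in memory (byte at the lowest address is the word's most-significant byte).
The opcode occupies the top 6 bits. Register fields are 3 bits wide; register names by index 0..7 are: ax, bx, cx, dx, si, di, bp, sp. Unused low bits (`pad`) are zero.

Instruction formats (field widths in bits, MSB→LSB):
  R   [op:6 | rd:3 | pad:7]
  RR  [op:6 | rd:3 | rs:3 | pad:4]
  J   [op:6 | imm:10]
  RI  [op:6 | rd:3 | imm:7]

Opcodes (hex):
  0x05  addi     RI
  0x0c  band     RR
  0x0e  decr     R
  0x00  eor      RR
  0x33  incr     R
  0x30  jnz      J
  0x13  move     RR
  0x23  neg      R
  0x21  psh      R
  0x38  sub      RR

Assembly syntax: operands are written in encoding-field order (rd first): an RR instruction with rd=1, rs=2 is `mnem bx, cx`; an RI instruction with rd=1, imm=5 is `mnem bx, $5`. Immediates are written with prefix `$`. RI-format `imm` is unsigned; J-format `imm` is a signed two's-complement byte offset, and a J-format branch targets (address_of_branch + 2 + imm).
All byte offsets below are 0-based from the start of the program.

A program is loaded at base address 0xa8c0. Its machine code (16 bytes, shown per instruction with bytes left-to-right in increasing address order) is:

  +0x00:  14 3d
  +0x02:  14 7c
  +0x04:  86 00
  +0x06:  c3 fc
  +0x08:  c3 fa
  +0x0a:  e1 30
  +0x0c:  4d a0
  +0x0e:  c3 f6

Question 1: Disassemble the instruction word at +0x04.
@+04  big-endian(86 00) = 0x8600
  op=0x8600>>10=0x21 ⇒ psh (R)
  [9:7] rd=4 = si

psh si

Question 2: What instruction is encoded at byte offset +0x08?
jnz $-6

off 0x08: read c3 fa as big → 0xc3fa
  opcode bits[15:10]=0x30: jnz/J
  [9:0] imm=1018 (s10→-6) = $-6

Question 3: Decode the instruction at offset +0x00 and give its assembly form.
+0x00: 14 3d ⇒ word 0x143d (big)
  top 6b → 0x5 → addi [RI]
  [9:7] rd=0 = ax
  [6:0] imm=61 = $61

addi ax, $61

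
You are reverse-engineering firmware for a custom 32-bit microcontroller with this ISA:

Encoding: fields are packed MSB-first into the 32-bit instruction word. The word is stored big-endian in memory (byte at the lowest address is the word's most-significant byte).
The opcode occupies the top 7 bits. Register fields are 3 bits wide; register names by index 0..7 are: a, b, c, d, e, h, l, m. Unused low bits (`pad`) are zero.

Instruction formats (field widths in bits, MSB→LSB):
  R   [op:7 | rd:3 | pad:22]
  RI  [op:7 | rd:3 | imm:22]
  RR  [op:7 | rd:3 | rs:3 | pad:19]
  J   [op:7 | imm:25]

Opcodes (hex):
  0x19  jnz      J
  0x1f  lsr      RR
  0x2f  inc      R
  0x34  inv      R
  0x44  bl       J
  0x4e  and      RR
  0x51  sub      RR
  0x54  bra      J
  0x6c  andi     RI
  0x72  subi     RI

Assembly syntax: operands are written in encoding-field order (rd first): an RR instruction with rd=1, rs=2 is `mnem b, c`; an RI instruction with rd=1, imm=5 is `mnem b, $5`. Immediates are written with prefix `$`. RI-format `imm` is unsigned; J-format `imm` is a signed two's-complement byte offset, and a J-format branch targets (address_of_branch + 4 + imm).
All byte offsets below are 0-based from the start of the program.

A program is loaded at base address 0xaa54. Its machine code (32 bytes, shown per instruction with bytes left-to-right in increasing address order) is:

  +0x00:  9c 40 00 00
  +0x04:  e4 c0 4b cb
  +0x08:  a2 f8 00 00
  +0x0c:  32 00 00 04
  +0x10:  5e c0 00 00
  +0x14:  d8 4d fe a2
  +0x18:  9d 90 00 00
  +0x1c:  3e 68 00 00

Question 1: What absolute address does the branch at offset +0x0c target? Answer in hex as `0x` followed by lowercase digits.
0xaa68

[0c] 32 00 00 04 → 0x32000004
  top 7b → 0x19 → jnz [J]
  imm@[24:0]=0x4 ⇒ $4
  target = base 0xaa54 + off 0x0c + 4 + imm 4 = 0xaa68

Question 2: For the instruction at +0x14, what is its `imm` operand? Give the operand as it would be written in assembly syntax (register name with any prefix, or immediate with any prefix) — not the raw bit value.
$917154

@+14  big-endian(d8 4d fe a2) = 0xd84dfea2
  op=0xd84dfea2>>25=0x6c ⇒ andi (RI)
  rd: (w>>22)&0x7=0x1 → b
  imm: (w>>0)&0x3fffff=0xdfea2 → $917154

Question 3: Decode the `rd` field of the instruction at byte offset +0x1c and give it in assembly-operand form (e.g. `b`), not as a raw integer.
[1c] 3e 68 00 00 → 0x3e680000
  opcode bits[31:25]=0x1f: lsr/RR
  rd@[24:22]=0x1 ⇒ b
  rs@[21:19]=0x5 ⇒ h

b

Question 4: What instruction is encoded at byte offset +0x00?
+0x00: 9c 40 00 00 ⇒ word 0x9c400000 (big)
  opcode bits[31:25]=0x4e: and/RR
  rd@[24:22]=0x1 ⇒ b
  rs@[21:19]=0x0 ⇒ a

and b, a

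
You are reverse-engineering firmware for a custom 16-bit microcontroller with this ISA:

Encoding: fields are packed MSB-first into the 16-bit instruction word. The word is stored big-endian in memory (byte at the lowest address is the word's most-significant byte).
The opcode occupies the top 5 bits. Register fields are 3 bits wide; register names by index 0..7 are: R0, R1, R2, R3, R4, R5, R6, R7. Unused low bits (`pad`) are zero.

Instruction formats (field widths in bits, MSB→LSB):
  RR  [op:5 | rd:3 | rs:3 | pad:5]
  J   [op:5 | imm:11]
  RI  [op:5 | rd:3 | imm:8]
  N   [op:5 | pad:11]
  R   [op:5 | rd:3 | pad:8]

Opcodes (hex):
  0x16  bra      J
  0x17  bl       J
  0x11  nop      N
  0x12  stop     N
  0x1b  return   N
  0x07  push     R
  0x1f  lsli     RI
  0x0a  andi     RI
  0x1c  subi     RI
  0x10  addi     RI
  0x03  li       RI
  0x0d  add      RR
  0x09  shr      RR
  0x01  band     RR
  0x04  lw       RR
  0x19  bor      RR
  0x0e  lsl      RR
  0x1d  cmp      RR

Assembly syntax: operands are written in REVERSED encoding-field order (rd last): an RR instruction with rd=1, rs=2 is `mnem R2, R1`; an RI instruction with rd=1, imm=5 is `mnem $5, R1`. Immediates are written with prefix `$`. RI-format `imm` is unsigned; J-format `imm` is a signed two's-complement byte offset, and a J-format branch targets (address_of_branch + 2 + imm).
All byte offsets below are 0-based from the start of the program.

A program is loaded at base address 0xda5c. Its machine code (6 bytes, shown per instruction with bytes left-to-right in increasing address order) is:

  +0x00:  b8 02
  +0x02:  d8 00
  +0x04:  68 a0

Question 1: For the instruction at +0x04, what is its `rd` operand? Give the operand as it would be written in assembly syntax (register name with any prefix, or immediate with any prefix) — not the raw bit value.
[04] 68 a0 → 0x68a0
  opcode bits[15:11]=0xd: add/RR
  [10:8] rd=0 = R0
  [7:5] rs=5 = R5

R0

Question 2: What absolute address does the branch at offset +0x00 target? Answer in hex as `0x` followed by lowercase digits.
0xda60

+0x00: b8 02 ⇒ word 0xb802 (big)
  op=0xb802>>11=0x17 ⇒ bl (J)
  [10:0] imm=2 = $2
  target = base 0xda5c + off 0x00 + 2 + imm 2 = 0xda60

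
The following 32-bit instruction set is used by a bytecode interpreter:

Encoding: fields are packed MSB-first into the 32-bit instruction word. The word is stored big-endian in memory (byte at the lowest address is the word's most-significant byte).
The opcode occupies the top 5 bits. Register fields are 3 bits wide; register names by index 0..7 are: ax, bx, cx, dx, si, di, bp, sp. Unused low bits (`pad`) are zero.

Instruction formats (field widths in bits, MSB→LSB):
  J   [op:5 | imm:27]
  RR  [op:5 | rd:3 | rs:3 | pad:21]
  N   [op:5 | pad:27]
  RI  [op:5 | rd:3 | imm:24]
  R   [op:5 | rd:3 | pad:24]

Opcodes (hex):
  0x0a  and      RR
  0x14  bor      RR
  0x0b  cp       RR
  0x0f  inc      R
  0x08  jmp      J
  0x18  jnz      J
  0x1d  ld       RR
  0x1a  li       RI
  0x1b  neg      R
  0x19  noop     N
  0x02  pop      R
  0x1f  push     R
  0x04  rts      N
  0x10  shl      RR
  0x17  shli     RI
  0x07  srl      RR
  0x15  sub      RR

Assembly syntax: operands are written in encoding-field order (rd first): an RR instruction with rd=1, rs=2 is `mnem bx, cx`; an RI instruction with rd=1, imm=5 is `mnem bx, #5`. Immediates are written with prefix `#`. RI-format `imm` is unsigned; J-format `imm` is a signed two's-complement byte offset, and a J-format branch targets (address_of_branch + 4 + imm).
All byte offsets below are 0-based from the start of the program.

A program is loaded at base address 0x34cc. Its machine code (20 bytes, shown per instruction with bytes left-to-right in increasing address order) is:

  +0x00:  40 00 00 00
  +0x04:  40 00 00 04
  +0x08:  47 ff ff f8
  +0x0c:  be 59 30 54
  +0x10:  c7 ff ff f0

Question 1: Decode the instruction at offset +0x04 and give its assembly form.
jmp #4

@+04  big-endian(40 00 00 04) = 0x40000004
  op=0x40000004>>27=0x8 ⇒ jmp (J)
  imm: (w>>0)&0x7ffffff=0x4 → #4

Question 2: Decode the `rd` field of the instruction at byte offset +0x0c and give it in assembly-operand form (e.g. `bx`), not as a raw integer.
bp

+0x0c: be 59 30 54 ⇒ word 0xbe593054 (big)
  opcode bits[31:27]=0x17: shli/RI
  rd: (w>>24)&0x7=0x6 → bp
  imm: (w>>0)&0xffffff=0x593054 → #5845076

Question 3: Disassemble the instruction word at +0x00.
jmp #0

+0x00: 40 00 00 00 ⇒ word 0x40000000 (big)
  op=0x40000000>>27=0x8 ⇒ jmp (J)
  [26:0] imm=0 = #0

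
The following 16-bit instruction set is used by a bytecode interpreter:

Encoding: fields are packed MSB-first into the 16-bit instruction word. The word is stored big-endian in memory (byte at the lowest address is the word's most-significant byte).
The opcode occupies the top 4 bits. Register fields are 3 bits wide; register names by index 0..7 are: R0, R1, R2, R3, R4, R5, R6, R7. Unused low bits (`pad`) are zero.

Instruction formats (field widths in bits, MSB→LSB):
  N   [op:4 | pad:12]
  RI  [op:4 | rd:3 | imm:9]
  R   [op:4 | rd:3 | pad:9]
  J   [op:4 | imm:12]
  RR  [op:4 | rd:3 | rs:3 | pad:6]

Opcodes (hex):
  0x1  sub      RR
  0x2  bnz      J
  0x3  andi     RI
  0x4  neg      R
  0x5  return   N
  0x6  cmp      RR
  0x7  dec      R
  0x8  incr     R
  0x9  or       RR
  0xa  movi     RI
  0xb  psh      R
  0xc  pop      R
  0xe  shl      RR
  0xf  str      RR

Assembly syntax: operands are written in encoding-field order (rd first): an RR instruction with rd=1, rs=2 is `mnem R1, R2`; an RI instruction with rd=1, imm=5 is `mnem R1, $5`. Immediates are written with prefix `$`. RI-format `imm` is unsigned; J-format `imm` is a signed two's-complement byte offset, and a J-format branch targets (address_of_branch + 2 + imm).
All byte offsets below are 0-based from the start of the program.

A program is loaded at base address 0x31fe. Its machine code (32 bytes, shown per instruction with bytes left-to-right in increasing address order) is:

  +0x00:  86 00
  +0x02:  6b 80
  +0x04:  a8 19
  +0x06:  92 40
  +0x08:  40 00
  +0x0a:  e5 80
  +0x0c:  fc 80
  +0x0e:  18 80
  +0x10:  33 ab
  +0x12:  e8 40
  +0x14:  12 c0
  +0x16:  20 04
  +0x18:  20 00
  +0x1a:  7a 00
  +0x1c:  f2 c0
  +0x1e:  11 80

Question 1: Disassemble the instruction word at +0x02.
cmp R5, R6

off 0x02: read 6b 80 as big → 0x6b80
  top 4b → 0x6 → cmp [RR]
  rd: (w>>9)&0x7=0x5 → R5
  rs: (w>>6)&0x7=0x6 → R6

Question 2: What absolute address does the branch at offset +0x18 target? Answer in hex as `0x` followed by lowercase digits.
[18] 20 00 → 0x2000
  op=0x2000>>12=0x2 ⇒ bnz (J)
  [11:0] imm=0 = $0
  target = base 0x31fe + off 0x18 + 2 + imm 0 = 0x3218

0x3218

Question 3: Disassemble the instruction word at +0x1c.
str R1, R3

@+1c  big-endian(f2 c0) = 0xf2c0
  opcode bits[15:12]=0xf: str/RR
  [11:9] rd=1 = R1
  [8:6] rs=3 = R3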